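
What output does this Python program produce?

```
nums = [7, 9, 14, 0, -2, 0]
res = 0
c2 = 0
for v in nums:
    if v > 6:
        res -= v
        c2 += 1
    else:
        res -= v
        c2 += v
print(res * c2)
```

v=7: >6, res = 0-7 = -7; c2=1
v=9: >6, res = (-7)-9 = -16; c2=2
v=14: >6, res = (-16)-14 = -30; c2=3
v=0: not >6, res = (-30)-0 = -30; c2=3
v=-2: not >6, res = (-30)-(-2) = -28; c2=1
v=0: not >6, res = (-28)-0 = -28; c2=1
res*c2 = (-28)*1 = -28

-28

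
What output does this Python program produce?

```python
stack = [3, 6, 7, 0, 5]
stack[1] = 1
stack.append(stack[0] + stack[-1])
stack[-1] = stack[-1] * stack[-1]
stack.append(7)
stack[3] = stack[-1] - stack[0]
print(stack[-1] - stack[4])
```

stack[1] = 1 → [3, 1, 7, 0, 5]
append stack[0]+stack[-1] = 3+5 = 8 → [3, 1, 7, 0, 5, 8]
stack[-1] = stack[-1]*stack[-1] = 8*8 = 64 → [3, 1, 7, 0, 5, 64]
append 7 → [3, 1, 7, 0, 5, 64, 7]
stack[3] = stack[-1]-stack[0] = 7-3 = 4 → [3, 1, 7, 4, 5, 64, 7]
stack[-1]-stack[4] = 7-5 = 2

2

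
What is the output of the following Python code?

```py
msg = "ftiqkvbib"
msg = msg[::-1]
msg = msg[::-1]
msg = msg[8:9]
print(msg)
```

b

reverse → 'bibvkqitf'
reverse → 'ftiqkvbib'
slice [8:9] → 'b'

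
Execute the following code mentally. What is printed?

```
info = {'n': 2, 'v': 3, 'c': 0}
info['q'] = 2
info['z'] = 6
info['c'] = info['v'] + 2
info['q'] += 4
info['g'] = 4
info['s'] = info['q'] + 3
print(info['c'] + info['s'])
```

14

info['q'] = 2 → {'n': 2, 'v': 3, 'c': 0, 'q': 2}
info['z'] = 6 → {'n': 2, 'v': 3, 'c': 0, 'q': 2, 'z': 6}
info['c'] = info['v']+2 = 5 → {'n': 2, 'v': 3, 'c': 5, 'q': 2, 'z': 6}
info['q'] = 2+4 = 6 → {'n': 2, 'v': 3, 'c': 5, 'q': 6, 'z': 6}
info['g'] = 4 → {'n': 2, 'v': 3, 'c': 5, 'q': 6, 'z': 6, 'g': 4}
info['s'] = info['q']+3 = 9 → {'n': 2, 'v': 3, 'c': 5, 'q': 6, 'z': 6, 'g': 4, 's': 9}
info['c']+info['s'] = 5+9 = 14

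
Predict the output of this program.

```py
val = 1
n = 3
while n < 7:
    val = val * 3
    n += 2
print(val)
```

n=3: val = 1*3 = 3
n=5: val = 3*3 = 9

9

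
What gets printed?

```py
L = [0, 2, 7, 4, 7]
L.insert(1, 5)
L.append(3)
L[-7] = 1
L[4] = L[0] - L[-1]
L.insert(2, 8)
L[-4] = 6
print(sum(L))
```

insert 5 at 1 → [0, 5, 2, 7, 4, 7]
append 3 → [0, 5, 2, 7, 4, 7, 3]
L[-7] = 1 → [1, 5, 2, 7, 4, 7, 3]
L[4] = L[0]-L[-1] = 1-3 = -2 → [1, 5, 2, 7, -2, 7, 3]
insert 8 at 2 → [1, 5, 8, 2, 7, -2, 7, 3]
L[-4] = 6 → [1, 5, 8, 2, 6, -2, 7, 3]
sum = 30

30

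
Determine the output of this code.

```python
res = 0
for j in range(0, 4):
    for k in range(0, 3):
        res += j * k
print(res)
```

18

j=0,k=0: res = 0+0 = 0
j=0,k=1: res = 0+0 = 0
j=0,k=2: res = 0+0 = 0
j=1,k=0: res = 0+0 = 0
j=1,k=1: res = 0+1 = 1
j=1,k=2: res = 1+2 = 3
j=2,k=0: res = 3+0 = 3
j=2,k=1: res = 3+2 = 5
j=2,k=2: res = 5+4 = 9
j=3,k=0: res = 9+0 = 9
j=3,k=1: res = 9+3 = 12
j=3,k=2: res = 12+6 = 18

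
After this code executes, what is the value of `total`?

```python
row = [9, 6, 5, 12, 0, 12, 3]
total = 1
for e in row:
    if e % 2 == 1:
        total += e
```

e=9: odd, total = 1+9 = 10
e=6: not odd
e=5: odd, total = 10+5 = 15
e=12: not odd
e=0: not odd
e=12: not odd
e=3: odd, total = 15+3 = 18

18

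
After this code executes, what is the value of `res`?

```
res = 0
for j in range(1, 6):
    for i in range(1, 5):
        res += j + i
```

110

j=1,i=1: res = 0+2 = 2
j=1,i=2: res = 2+3 = 5
j=1,i=3: res = 5+4 = 9
j=1,i=4: res = 9+5 = 14
j=2,i=1: res = 14+3 = 17
j=2,i=2: res = 17+4 = 21
j=2,i=3: res = 21+5 = 26
j=2,i=4: res = 26+6 = 32
j=3,i=1: res = 32+4 = 36
j=3,i=2: res = 36+5 = 41
j=3,i=3: res = 41+6 = 47
j=3,i=4: res = 47+7 = 54
j=4,i=1: res = 54+5 = 59
j=4,i=2: res = 59+6 = 65
j=4,i=3: res = 65+7 = 72
j=4,i=4: res = 72+8 = 80
j=5,i=1: res = 80+6 = 86
j=5,i=2: res = 86+7 = 93
j=5,i=3: res = 93+8 = 101
j=5,i=4: res = 101+9 = 110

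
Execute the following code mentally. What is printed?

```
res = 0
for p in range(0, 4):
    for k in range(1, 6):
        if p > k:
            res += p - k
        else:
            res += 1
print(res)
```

p=0,k=1: not 0>1, res = 0+1 = 1
p=0,k=2: not 0>2, res = 1+1 = 2
p=0,k=3: not 0>3, res = 2+1 = 3
p=0,k=4: not 0>4, res = 3+1 = 4
p=0,k=5: not 0>5, res = 4+1 = 5
p=1,k=1: not 1>1, res = 5+1 = 6
p=1,k=2: not 1>2, res = 6+1 = 7
p=1,k=3: not 1>3, res = 7+1 = 8
p=1,k=4: not 1>4, res = 8+1 = 9
p=1,k=5: not 1>5, res = 9+1 = 10
p=2,k=1: 2>1, res = 10+1 = 11
p=2,k=2: not 2>2, res = 11+1 = 12
p=2,k=3: not 2>3, res = 12+1 = 13
p=2,k=4: not 2>4, res = 13+1 = 14
p=2,k=5: not 2>5, res = 14+1 = 15
p=3,k=1: 3>1, res = 15+2 = 17
p=3,k=2: 3>2, res = 17+1 = 18
p=3,k=3: not 3>3, res = 18+1 = 19
p=3,k=4: not 3>4, res = 19+1 = 20
p=3,k=5: not 3>5, res = 20+1 = 21

21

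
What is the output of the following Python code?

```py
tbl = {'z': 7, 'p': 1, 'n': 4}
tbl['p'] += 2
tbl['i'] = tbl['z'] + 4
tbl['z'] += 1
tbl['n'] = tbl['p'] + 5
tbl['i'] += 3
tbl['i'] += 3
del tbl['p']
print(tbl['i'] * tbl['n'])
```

tbl['p'] = 1+2 = 3 → {'z': 7, 'p': 3, 'n': 4}
tbl['i'] = tbl['z']+4 = 11 → {'z': 7, 'p': 3, 'n': 4, 'i': 11}
tbl['z'] = 7+1 = 8 → {'z': 8, 'p': 3, 'n': 4, 'i': 11}
tbl['n'] = tbl['p']+5 = 8 → {'z': 8, 'p': 3, 'n': 8, 'i': 11}
tbl['i'] = 11+3 = 14 → {'z': 8, 'p': 3, 'n': 8, 'i': 14}
tbl['i'] = 14+3 = 17 → {'z': 8, 'p': 3, 'n': 8, 'i': 17}
del 'p' → {'z': 8, 'n': 8, 'i': 17}
tbl['i']*tbl['n'] = 17*8 = 136

136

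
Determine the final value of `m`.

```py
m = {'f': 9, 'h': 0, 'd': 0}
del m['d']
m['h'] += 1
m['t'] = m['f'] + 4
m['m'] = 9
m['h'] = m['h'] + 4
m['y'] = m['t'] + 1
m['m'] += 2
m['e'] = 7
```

del 'd' → {'f': 9, 'h': 0}
m['h'] = 0+1 = 1 → {'f': 9, 'h': 1}
m['t'] = m['f']+4 = 13 → {'f': 9, 'h': 1, 't': 13}
m['m'] = 9 → {'f': 9, 'h': 1, 't': 13, 'm': 9}
m['h'] = m['h']+4 = 5 → {'f': 9, 'h': 5, 't': 13, 'm': 9}
m['y'] = m['t']+1 = 14 → {'f': 9, 'h': 5, 't': 13, 'm': 9, 'y': 14}
m['m'] = 9+2 = 11 → {'f': 9, 'h': 5, 't': 13, 'm': 11, 'y': 14}
m['e'] = 7 → {'f': 9, 'h': 5, 't': 13, 'm': 11, 'y': 14, 'e': 7}

{'f': 9, 'h': 5, 't': 13, 'm': 11, 'y': 14, 'e': 7}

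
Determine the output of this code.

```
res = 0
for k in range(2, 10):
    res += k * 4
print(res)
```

k=2: res = 0+2*4 = 8
k=3: res = 8+3*4 = 20
k=4: res = 20+4*4 = 36
k=5: res = 36+5*4 = 56
k=6: res = 56+6*4 = 80
k=7: res = 80+7*4 = 108
k=8: res = 108+8*4 = 140
k=9: res = 140+9*4 = 176

176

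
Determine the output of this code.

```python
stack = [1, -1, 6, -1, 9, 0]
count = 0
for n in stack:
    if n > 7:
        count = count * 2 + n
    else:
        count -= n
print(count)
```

-1

n=1: not >7, count = 0-1 = -1
n=-1: not >7, count = (-1)-(-1) = 0
n=6: not >7, count = 0-6 = -6
n=-1: not >7, count = (-6)-(-1) = -5
n=9: >7, count = (-5)*2+9 = -1
n=0: not >7, count = (-1)-0 = -1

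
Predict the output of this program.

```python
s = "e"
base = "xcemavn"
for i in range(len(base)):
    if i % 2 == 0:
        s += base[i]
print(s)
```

exean

i=0: add 'x' → 'ex'
i=1: skip
i=2: add 'e' → 'exe'
i=3: skip
i=4: add 'a' → 'exea'
i=5: skip
i=6: add 'n' → 'exean'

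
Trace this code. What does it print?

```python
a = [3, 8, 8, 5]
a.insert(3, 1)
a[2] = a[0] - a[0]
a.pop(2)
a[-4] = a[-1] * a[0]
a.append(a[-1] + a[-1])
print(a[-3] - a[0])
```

insert 1 at 3 → [3, 8, 8, 1, 5]
a[2] = a[0]-a[0] = 3-3 = 0 → [3, 8, 0, 1, 5]
pop(2) removes 0 → [3, 8, 1, 5]
a[-4] = a[-1]*a[0] = 5*3 = 15 → [15, 8, 1, 5]
append a[-1]+a[-1] = 5+5 = 10 → [15, 8, 1, 5, 10]
a[-3]-a[0] = 1-15 = -14

-14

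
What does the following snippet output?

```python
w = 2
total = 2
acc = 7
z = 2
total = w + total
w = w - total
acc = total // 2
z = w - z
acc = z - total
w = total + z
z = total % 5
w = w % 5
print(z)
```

4

total = 2+2 = 4
w = 2-4 = -2
acc = 4//2 = 2
z = (-2)-2 = -4
acc = (-4)-4 = -8
w = 4+(-4) = 0
z = 4%5 = 4
w = 0%5 = 0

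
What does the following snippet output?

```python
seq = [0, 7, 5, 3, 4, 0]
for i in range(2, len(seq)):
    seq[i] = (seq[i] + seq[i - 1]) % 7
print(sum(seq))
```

i=2: seq[2] = (5+7)%7 = 5 → [0, 7, 5, 3, 4, 0]
i=3: seq[3] = (3+5)%7 = 1 → [0, 7, 5, 1, 4, 0]
i=4: seq[4] = (4+1)%7 = 5 → [0, 7, 5, 1, 5, 0]
i=5: seq[5] = (0+5)%7 = 5 → [0, 7, 5, 1, 5, 5]
sum = 23

23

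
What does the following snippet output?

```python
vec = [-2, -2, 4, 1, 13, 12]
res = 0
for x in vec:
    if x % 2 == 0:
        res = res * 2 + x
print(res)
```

-4

x=-2: even, res = 0*2+(-2) = -2
x=-2: even, res = (-2)*2+(-2) = -6
x=4: even, res = (-6)*2+4 = -8
x=1: not even
x=13: not even
x=12: even, res = (-8)*2+12 = -4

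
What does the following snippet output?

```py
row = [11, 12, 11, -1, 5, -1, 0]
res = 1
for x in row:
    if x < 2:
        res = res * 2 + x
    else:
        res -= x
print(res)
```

x=11: not <2, res = 1-11 = -10
x=12: not <2, res = (-10)-12 = -22
x=11: not <2, res = (-22)-11 = -33
x=-1: <2, res = (-33)*2+(-1) = -67
x=5: not <2, res = (-67)-5 = -72
x=-1: <2, res = (-72)*2+(-1) = -145
x=0: <2, res = (-145)*2+0 = -290

-290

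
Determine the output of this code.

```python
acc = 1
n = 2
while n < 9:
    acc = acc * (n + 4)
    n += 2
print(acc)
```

5760

n=2: acc = 1*6 = 6
n=4: acc = 6*8 = 48
n=6: acc = 48*10 = 480
n=8: acc = 480*12 = 5760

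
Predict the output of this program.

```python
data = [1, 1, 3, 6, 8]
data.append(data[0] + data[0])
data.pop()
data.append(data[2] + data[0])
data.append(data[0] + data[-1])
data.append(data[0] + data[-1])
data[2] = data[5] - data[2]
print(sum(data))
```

32

append data[0]+data[0] = 1+1 = 2 → [1, 1, 3, 6, 8, 2]
pop() removes 2 → [1, 1, 3, 6, 8]
append data[2]+data[0] = 3+1 = 4 → [1, 1, 3, 6, 8, 4]
append data[0]+data[-1] = 1+4 = 5 → [1, 1, 3, 6, 8, 4, 5]
append data[0]+data[-1] = 1+5 = 6 → [1, 1, 3, 6, 8, 4, 5, 6]
data[2] = data[5]-data[2] = 4-3 = 1 → [1, 1, 1, 6, 8, 4, 5, 6]
sum = 32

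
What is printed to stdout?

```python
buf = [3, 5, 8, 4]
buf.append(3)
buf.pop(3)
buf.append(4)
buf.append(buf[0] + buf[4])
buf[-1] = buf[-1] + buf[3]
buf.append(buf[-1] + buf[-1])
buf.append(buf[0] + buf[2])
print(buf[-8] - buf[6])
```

-17

append 3 → [3, 5, 8, 4, 3]
pop(3) removes 4 → [3, 5, 8, 3]
append 4 → [3, 5, 8, 3, 4]
append buf[0]+buf[4] = 3+4 = 7 → [3, 5, 8, 3, 4, 7]
buf[-1] = buf[-1]+buf[3] = 7+3 = 10 → [3, 5, 8, 3, 4, 10]
append buf[-1]+buf[-1] = 10+10 = 20 → [3, 5, 8, 3, 4, 10, 20]
append buf[0]+buf[2] = 3+8 = 11 → [3, 5, 8, 3, 4, 10, 20, 11]
buf[-8]-buf[6] = 3-20 = -17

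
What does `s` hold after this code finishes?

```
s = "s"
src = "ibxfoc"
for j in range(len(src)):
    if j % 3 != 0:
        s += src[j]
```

j=0: skip
j=1: add 'b' → 'sb'
j=2: add 'x' → 'sbx'
j=3: skip
j=4: add 'o' → 'sbxo'
j=5: add 'c' → 'sbxoc'

'sbxoc'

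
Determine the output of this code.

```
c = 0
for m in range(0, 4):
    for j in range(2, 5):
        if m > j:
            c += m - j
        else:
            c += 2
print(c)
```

23

m=0,j=2: not 0>2, c = 0+2 = 2
m=0,j=3: not 0>3, c = 2+2 = 4
m=0,j=4: not 0>4, c = 4+2 = 6
m=1,j=2: not 1>2, c = 6+2 = 8
m=1,j=3: not 1>3, c = 8+2 = 10
m=1,j=4: not 1>4, c = 10+2 = 12
m=2,j=2: not 2>2, c = 12+2 = 14
m=2,j=3: not 2>3, c = 14+2 = 16
m=2,j=4: not 2>4, c = 16+2 = 18
m=3,j=2: 3>2, c = 18+1 = 19
m=3,j=3: not 3>3, c = 19+2 = 21
m=3,j=4: not 3>4, c = 21+2 = 23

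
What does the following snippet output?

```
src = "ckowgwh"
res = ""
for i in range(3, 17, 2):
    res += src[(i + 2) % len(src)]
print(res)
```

i=3: add src[5]='w' → 'w'
i=5: add src[0]='c' → 'wc'
i=7: add src[2]='o' → 'wco'
i=9: add src[4]='g' → 'wcog'
i=11: add src[6]='h' → 'wcogh'
i=13: add src[1]='k' → 'wcoghk'
i=15: add src[3]='w' → 'wcoghkw'

wcoghkw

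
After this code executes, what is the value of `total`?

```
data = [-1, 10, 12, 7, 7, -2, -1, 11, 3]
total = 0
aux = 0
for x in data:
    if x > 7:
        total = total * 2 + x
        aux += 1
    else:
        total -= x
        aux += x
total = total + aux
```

x=-1: not >7, total = 0-(-1) = 1; aux=-1
x=10: >7, total = 1*2+10 = 12; aux=0
x=12: >7, total = 12*2+12 = 36; aux=1
x=7: not >7, total = 36-7 = 29; aux=8
x=7: not >7, total = 29-7 = 22; aux=15
x=-2: not >7, total = 22-(-2) = 24; aux=13
x=-1: not >7, total = 24-(-1) = 25; aux=12
x=11: >7, total = 25*2+11 = 61; aux=13
x=3: not >7, total = 61-3 = 58; aux=16
total+aux = 58+16 = 74

74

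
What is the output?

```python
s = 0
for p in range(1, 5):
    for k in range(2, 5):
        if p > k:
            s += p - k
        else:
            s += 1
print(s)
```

p=1,k=2: not 1>2, s = 0+1 = 1
p=1,k=3: not 1>3, s = 1+1 = 2
p=1,k=4: not 1>4, s = 2+1 = 3
p=2,k=2: not 2>2, s = 3+1 = 4
p=2,k=3: not 2>3, s = 4+1 = 5
p=2,k=4: not 2>4, s = 5+1 = 6
p=3,k=2: 3>2, s = 6+1 = 7
p=3,k=3: not 3>3, s = 7+1 = 8
p=3,k=4: not 3>4, s = 8+1 = 9
p=4,k=2: 4>2, s = 9+2 = 11
p=4,k=3: 4>3, s = 11+1 = 12
p=4,k=4: not 4>4, s = 12+1 = 13

13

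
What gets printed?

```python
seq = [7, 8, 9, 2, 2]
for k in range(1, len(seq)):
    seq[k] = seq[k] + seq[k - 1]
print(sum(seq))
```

100

k=1: seq[1] = 8+7 = 15 → [7, 15, 9, 2, 2]
k=2: seq[2] = 9+15 = 24 → [7, 15, 24, 2, 2]
k=3: seq[3] = 2+24 = 26 → [7, 15, 24, 26, 2]
k=4: seq[4] = 2+26 = 28 → [7, 15, 24, 26, 28]
sum = 100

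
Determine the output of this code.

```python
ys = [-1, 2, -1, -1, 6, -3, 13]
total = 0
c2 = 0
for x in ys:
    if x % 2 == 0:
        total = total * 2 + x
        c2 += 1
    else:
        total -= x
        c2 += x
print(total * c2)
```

x=-1: not even, total = 0-(-1) = 1; c2=-1
x=2: even, total = 1*2+2 = 4; c2=0
x=-1: not even, total = 4-(-1) = 5; c2=-1
x=-1: not even, total = 5-(-1) = 6; c2=-2
x=6: even, total = 6*2+6 = 18; c2=-1
x=-3: not even, total = 18-(-3) = 21; c2=-4
x=13: not even, total = 21-13 = 8; c2=9
total*c2 = 8*9 = 72

72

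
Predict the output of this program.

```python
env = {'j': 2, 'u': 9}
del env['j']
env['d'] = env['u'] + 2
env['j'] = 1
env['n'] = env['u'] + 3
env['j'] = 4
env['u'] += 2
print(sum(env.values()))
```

38

del 'j' → {'u': 9}
env['d'] = env['u']+2 = 11 → {'u': 9, 'd': 11}
env['j'] = 1 → {'u': 9, 'd': 11, 'j': 1}
env['n'] = env['u']+3 = 12 → {'u': 9, 'd': 11, 'j': 1, 'n': 12}
env['j'] = 4 → {'u': 9, 'd': 11, 'j': 4, 'n': 12}
env['u'] = 9+2 = 11 → {'u': 11, 'd': 11, 'j': 4, 'n': 12}
sum of values = 38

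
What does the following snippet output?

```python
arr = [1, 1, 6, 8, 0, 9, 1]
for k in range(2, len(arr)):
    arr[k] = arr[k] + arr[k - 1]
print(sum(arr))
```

88

k=2: arr[2] = 6+1 = 7 → [1, 1, 7, 8, 0, 9, 1]
k=3: arr[3] = 8+7 = 15 → [1, 1, 7, 15, 0, 9, 1]
k=4: arr[4] = 0+15 = 15 → [1, 1, 7, 15, 15, 9, 1]
k=5: arr[5] = 9+15 = 24 → [1, 1, 7, 15, 15, 24, 1]
k=6: arr[6] = 1+24 = 25 → [1, 1, 7, 15, 15, 24, 25]
sum = 88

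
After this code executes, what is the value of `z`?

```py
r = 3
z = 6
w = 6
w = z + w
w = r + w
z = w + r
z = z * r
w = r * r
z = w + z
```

63

w = 6+6 = 12
w = 3+12 = 15
z = 15+3 = 18
z = 18*3 = 54
w = 3*3 = 9
z = 9+54 = 63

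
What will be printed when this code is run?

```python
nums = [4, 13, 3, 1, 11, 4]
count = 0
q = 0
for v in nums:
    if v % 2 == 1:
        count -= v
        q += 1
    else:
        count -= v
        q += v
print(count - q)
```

v=4: not odd, count = 0-4 = -4; q=4
v=13: odd, count = (-4)-13 = -17; q=5
v=3: odd, count = (-17)-3 = -20; q=6
v=1: odd, count = (-20)-1 = -21; q=7
v=11: odd, count = (-21)-11 = -32; q=8
v=4: not odd, count = (-32)-4 = -36; q=12
count-q = (-36)-12 = -48

-48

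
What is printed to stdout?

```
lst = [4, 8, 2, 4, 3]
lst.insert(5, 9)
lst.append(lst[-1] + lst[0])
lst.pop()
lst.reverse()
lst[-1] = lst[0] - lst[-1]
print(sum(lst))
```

31

insert 9 at 5 → [4, 8, 2, 4, 3, 9]
append lst[-1]+lst[0] = 9+4 = 13 → [4, 8, 2, 4, 3, 9, 13]
pop() removes 13 → [4, 8, 2, 4, 3, 9]
reverse → [9, 3, 4, 2, 8, 4]
lst[-1] = lst[0]-lst[-1] = 9-4 = 5 → [9, 3, 4, 2, 8, 5]
sum = 31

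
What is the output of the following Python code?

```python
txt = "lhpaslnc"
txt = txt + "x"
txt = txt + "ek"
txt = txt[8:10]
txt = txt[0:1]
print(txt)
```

+ 'x' → 'lhpaslncx'
+ 'ek' → 'lhpaslncxek'
slice [8:10] → 'xe'
slice [0:1] → 'x'

x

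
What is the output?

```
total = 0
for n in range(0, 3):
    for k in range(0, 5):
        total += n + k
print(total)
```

45

n=0,k=0: total = 0+0 = 0
n=0,k=1: total = 0+1 = 1
n=0,k=2: total = 1+2 = 3
n=0,k=3: total = 3+3 = 6
n=0,k=4: total = 6+4 = 10
n=1,k=0: total = 10+1 = 11
n=1,k=1: total = 11+2 = 13
n=1,k=2: total = 13+3 = 16
n=1,k=3: total = 16+4 = 20
n=1,k=4: total = 20+5 = 25
n=2,k=0: total = 25+2 = 27
n=2,k=1: total = 27+3 = 30
n=2,k=2: total = 30+4 = 34
n=2,k=3: total = 34+5 = 39
n=2,k=4: total = 39+6 = 45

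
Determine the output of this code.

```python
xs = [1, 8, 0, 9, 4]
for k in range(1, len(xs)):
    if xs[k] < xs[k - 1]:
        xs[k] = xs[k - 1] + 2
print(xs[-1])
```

k=1: 8>=1, unchanged → [1, 8, 0, 9, 4]
k=2: 0<8, xs[2] = 8+2 = 10 → [1, 8, 10, 9, 4]
k=3: 9<10, xs[3] = 10+2 = 12 → [1, 8, 10, 12, 4]
k=4: 4<12, xs[4] = 12+2 = 14 → [1, 8, 10, 12, 14]

14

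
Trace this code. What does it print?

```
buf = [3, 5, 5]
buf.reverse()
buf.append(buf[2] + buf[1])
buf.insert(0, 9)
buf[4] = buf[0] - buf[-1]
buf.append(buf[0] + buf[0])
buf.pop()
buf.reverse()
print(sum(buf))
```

reverse → [5, 5, 3]
append buf[2]+buf[1] = 3+5 = 8 → [5, 5, 3, 8]
insert 9 at 0 → [9, 5, 5, 3, 8]
buf[4] = buf[0]-buf[-1] = 9-8 = 1 → [9, 5, 5, 3, 1]
append buf[0]+buf[0] = 9+9 = 18 → [9, 5, 5, 3, 1, 18]
pop() removes 18 → [9, 5, 5, 3, 1]
reverse → [1, 3, 5, 5, 9]
sum = 23

23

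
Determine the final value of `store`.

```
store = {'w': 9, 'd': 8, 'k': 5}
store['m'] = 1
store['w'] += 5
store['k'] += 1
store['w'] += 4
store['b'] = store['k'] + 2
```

store['m'] = 1 → {'w': 9, 'd': 8, 'k': 5, 'm': 1}
store['w'] = 9+5 = 14 → {'w': 14, 'd': 8, 'k': 5, 'm': 1}
store['k'] = 5+1 = 6 → {'w': 14, 'd': 8, 'k': 6, 'm': 1}
store['w'] = 14+4 = 18 → {'w': 18, 'd': 8, 'k': 6, 'm': 1}
store['b'] = store['k']+2 = 8 → {'w': 18, 'd': 8, 'k': 6, 'm': 1, 'b': 8}

{'w': 18, 'd': 8, 'k': 6, 'm': 1, 'b': 8}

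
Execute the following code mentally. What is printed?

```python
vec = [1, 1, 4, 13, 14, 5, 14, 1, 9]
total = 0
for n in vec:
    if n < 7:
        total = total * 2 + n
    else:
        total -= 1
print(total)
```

n=1: <7, total = 0*2+1 = 1
n=1: <7, total = 1*2+1 = 3
n=4: <7, total = 3*2+4 = 10
n=13: not <7, total = 10-1 = 9
n=14: not <7, total = 9-1 = 8
n=5: <7, total = 8*2+5 = 21
n=14: not <7, total = 21-1 = 20
n=1: <7, total = 20*2+1 = 41
n=9: not <7, total = 41-1 = 40

40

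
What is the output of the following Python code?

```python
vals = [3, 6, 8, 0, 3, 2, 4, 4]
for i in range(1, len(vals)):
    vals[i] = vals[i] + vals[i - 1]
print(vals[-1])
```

30

i=1: vals[1] = 6+3 = 9 → [3, 9, 8, 0, 3, 2, 4, 4]
i=2: vals[2] = 8+9 = 17 → [3, 9, 17, 0, 3, 2, 4, 4]
i=3: vals[3] = 0+17 = 17 → [3, 9, 17, 17, 3, 2, 4, 4]
i=4: vals[4] = 3+17 = 20 → [3, 9, 17, 17, 20, 2, 4, 4]
i=5: vals[5] = 2+20 = 22 → [3, 9, 17, 17, 20, 22, 4, 4]
i=6: vals[6] = 4+22 = 26 → [3, 9, 17, 17, 20, 22, 26, 4]
i=7: vals[7] = 4+26 = 30 → [3, 9, 17, 17, 20, 22, 26, 30]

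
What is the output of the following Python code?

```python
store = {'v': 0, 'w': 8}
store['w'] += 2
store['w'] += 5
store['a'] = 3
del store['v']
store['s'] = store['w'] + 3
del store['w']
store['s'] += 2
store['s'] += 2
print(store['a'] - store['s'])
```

-19

store['w'] = 8+2 = 10 → {'v': 0, 'w': 10}
store['w'] = 10+5 = 15 → {'v': 0, 'w': 15}
store['a'] = 3 → {'v': 0, 'w': 15, 'a': 3}
del 'v' → {'w': 15, 'a': 3}
store['s'] = store['w']+3 = 18 → {'w': 15, 'a': 3, 's': 18}
del 'w' → {'a': 3, 's': 18}
store['s'] = 18+2 = 20 → {'a': 3, 's': 20}
store['s'] = 20+2 = 22 → {'a': 3, 's': 22}
store['a']-store['s'] = 3-22 = -19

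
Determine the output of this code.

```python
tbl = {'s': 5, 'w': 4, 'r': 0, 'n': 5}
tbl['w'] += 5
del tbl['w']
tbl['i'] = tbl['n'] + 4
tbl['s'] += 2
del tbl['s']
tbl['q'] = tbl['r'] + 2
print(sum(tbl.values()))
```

16

tbl['w'] = 4+5 = 9 → {'s': 5, 'w': 9, 'r': 0, 'n': 5}
del 'w' → {'s': 5, 'r': 0, 'n': 5}
tbl['i'] = tbl['n']+4 = 9 → {'s': 5, 'r': 0, 'n': 5, 'i': 9}
tbl['s'] = 5+2 = 7 → {'s': 7, 'r': 0, 'n': 5, 'i': 9}
del 's' → {'r': 0, 'n': 5, 'i': 9}
tbl['q'] = tbl['r']+2 = 2 → {'r': 0, 'n': 5, 'i': 9, 'q': 2}
sum of values = 16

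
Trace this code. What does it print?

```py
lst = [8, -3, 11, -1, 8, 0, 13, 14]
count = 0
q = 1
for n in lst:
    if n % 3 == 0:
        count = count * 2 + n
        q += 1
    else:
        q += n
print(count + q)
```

50

n=8: not %3==0; q=9
n=-3: %3==0, count = 0*2+(-3) = -3; q=10
n=11: not %3==0; q=21
n=-1: not %3==0; q=20
n=8: not %3==0; q=28
n=0: %3==0, count = (-3)*2+0 = -6; q=29
n=13: not %3==0; q=42
n=14: not %3==0; q=56
count+q = (-6)+56 = 50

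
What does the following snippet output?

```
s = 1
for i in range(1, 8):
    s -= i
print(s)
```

i=1: s = 1-1 = 0
i=2: s = 0-2 = -2
i=3: s = (-2)-3 = -5
i=4: s = (-5)-4 = -9
i=5: s = (-9)-5 = -14
i=6: s = (-14)-6 = -20
i=7: s = (-20)-7 = -27

-27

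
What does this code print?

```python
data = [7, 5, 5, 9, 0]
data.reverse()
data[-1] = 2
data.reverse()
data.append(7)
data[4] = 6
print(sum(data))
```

reverse → [0, 9, 5, 5, 7]
data[-1] = 2 → [0, 9, 5, 5, 2]
reverse → [2, 5, 5, 9, 0]
append 7 → [2, 5, 5, 9, 0, 7]
data[4] = 6 → [2, 5, 5, 9, 6, 7]
sum = 34

34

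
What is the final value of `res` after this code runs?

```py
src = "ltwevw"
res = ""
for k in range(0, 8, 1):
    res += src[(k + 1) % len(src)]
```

k=0: add src[1]='t' → 't'
k=1: add src[2]='w' → 'tw'
k=2: add src[3]='e' → 'twe'
k=3: add src[4]='v' → 'twev'
k=4: add src[5]='w' → 'twevw'
k=5: add src[0]='l' → 'twevwl'
k=6: add src[1]='t' → 'twevwlt'
k=7: add src[2]='w' → 'twevwltw'

'twevwltw'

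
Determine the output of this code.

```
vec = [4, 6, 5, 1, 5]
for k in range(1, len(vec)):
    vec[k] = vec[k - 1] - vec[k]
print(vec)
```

[4, -2, -7, -8, -13]

k=1: vec[1] = 4-6 = -2 → [4, -2, 5, 1, 5]
k=2: vec[2] = (-2)-5 = -7 → [4, -2, -7, 1, 5]
k=3: vec[3] = (-7)-1 = -8 → [4, -2, -7, -8, 5]
k=4: vec[4] = (-8)-5 = -13 → [4, -2, -7, -8, -13]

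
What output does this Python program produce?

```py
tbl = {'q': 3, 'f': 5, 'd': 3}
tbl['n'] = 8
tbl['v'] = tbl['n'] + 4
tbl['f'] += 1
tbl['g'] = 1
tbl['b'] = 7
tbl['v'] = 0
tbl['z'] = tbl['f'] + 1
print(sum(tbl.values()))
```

tbl['n'] = 8 → {'q': 3, 'f': 5, 'd': 3, 'n': 8}
tbl['v'] = tbl['n']+4 = 12 → {'q': 3, 'f': 5, 'd': 3, 'n': 8, 'v': 12}
tbl['f'] = 5+1 = 6 → {'q': 3, 'f': 6, 'd': 3, 'n': 8, 'v': 12}
tbl['g'] = 1 → {'q': 3, 'f': 6, 'd': 3, 'n': 8, 'v': 12, 'g': 1}
tbl['b'] = 7 → {'q': 3, 'f': 6, 'd': 3, 'n': 8, 'v': 12, 'g': 1, 'b': 7}
tbl['v'] = 0 → {'q': 3, 'f': 6, 'd': 3, 'n': 8, 'v': 0, 'g': 1, 'b': 7}
tbl['z'] = tbl['f']+1 = 7 → {'q': 3, 'f': 6, 'd': 3, 'n': 8, 'v': 0, 'g': 1, 'b': 7, 'z': 7}
sum of values = 35

35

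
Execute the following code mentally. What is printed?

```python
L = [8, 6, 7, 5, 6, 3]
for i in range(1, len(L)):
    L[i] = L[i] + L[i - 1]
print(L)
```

[8, 14, 21, 26, 32, 35]

i=1: L[1] = 6+8 = 14 → [8, 14, 7, 5, 6, 3]
i=2: L[2] = 7+14 = 21 → [8, 14, 21, 5, 6, 3]
i=3: L[3] = 5+21 = 26 → [8, 14, 21, 26, 6, 3]
i=4: L[4] = 6+26 = 32 → [8, 14, 21, 26, 32, 3]
i=5: L[5] = 3+32 = 35 → [8, 14, 21, 26, 32, 35]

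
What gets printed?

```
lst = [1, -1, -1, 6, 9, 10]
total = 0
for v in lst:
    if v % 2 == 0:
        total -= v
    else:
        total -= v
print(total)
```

-24

v=1: not even, total = 0-1 = -1
v=-1: not even, total = (-1)-(-1) = 0
v=-1: not even, total = 0-(-1) = 1
v=6: even, total = 1-6 = -5
v=9: not even, total = (-5)-9 = -14
v=10: even, total = (-14)-10 = -24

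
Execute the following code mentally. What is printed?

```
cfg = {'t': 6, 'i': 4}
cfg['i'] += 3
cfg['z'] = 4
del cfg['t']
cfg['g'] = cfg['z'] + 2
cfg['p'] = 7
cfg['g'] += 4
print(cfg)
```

cfg['i'] = 4+3 = 7 → {'t': 6, 'i': 7}
cfg['z'] = 4 → {'t': 6, 'i': 7, 'z': 4}
del 't' → {'i': 7, 'z': 4}
cfg['g'] = cfg['z']+2 = 6 → {'i': 7, 'z': 4, 'g': 6}
cfg['p'] = 7 → {'i': 7, 'z': 4, 'g': 6, 'p': 7}
cfg['g'] = 6+4 = 10 → {'i': 7, 'z': 4, 'g': 10, 'p': 7}

{'i': 7, 'z': 4, 'g': 10, 'p': 7}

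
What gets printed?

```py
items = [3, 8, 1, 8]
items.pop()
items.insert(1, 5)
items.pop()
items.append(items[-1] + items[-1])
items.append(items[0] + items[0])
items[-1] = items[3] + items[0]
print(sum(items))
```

pop() removes 8 → [3, 8, 1]
insert 5 at 1 → [3, 5, 8, 1]
pop() removes 1 → [3, 5, 8]
append items[-1]+items[-1] = 8+8 = 16 → [3, 5, 8, 16]
append items[0]+items[0] = 3+3 = 6 → [3, 5, 8, 16, 6]
items[-1] = items[3]+items[0] = 16+3 = 19 → [3, 5, 8, 16, 19]
sum = 51

51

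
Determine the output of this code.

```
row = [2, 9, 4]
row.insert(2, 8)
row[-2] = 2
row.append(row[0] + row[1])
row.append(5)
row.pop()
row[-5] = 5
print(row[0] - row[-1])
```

insert 8 at 2 → [2, 9, 8, 4]
row[-2] = 2 → [2, 9, 2, 4]
append row[0]+row[1] = 2+9 = 11 → [2, 9, 2, 4, 11]
append 5 → [2, 9, 2, 4, 11, 5]
pop() removes 5 → [2, 9, 2, 4, 11]
row[-5] = 5 → [5, 9, 2, 4, 11]
row[0]-row[-1] = 5-11 = -6

-6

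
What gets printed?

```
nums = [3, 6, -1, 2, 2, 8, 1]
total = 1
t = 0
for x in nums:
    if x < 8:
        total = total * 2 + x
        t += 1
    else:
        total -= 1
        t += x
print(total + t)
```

273

x=3: <8, total = 1*2+3 = 5; t=1
x=6: <8, total = 5*2+6 = 16; t=2
x=-1: <8, total = 16*2+(-1) = 31; t=3
x=2: <8, total = 31*2+2 = 64; t=4
x=2: <8, total = 64*2+2 = 130; t=5
x=8: not <8, total = 130-1 = 129; t=13
x=1: <8, total = 129*2+1 = 259; t=14
total+t = 259+14 = 273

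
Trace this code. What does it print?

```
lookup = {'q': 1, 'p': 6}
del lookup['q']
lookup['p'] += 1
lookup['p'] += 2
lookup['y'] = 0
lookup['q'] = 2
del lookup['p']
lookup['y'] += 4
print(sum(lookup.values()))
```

del 'q' → {'p': 6}
lookup['p'] = 6+1 = 7 → {'p': 7}
lookup['p'] = 7+2 = 9 → {'p': 9}
lookup['y'] = 0 → {'p': 9, 'y': 0}
lookup['q'] = 2 → {'p': 9, 'y': 0, 'q': 2}
del 'p' → {'y': 0, 'q': 2}
lookup['y'] = 0+4 = 4 → {'y': 4, 'q': 2}
sum of values = 6

6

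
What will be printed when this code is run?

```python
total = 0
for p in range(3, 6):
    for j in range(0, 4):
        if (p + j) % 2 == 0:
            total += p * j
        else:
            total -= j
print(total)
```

32

p=3,j=0: odd sum, total = 0-0 = 0
p=3,j=1: even sum, total = 0+3 = 3
p=3,j=2: odd sum, total = 3-2 = 1
p=3,j=3: even sum, total = 1+9 = 10
p=4,j=0: even sum, total = 10+0 = 10
p=4,j=1: odd sum, total = 10-1 = 9
p=4,j=2: even sum, total = 9+8 = 17
p=4,j=3: odd sum, total = 17-3 = 14
p=5,j=0: odd sum, total = 14-0 = 14
p=5,j=1: even sum, total = 14+5 = 19
p=5,j=2: odd sum, total = 19-2 = 17
p=5,j=3: even sum, total = 17+15 = 32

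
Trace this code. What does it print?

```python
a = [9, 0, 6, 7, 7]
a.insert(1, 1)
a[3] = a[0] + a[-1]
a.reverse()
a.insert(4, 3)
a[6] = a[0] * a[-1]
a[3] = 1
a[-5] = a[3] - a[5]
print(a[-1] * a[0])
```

441

insert 1 at 1 → [9, 1, 0, 6, 7, 7]
a[3] = a[0]+a[-1] = 9+7 = 16 → [9, 1, 0, 16, 7, 7]
reverse → [7, 7, 16, 0, 1, 9]
insert 3 at 4 → [7, 7, 16, 0, 3, 1, 9]
a[6] = a[0]*a[-1] = 7*9 = 63 → [7, 7, 16, 0, 3, 1, 63]
a[3] = 1 → [7, 7, 16, 1, 3, 1, 63]
a[-5] = a[3]-a[5] = 1-1 = 0 → [7, 7, 0, 1, 3, 1, 63]
a[-1]*a[0] = 63*7 = 441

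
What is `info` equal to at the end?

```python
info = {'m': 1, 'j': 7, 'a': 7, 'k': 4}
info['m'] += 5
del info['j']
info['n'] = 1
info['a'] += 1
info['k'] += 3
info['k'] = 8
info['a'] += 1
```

info['m'] = 1+5 = 6 → {'m': 6, 'j': 7, 'a': 7, 'k': 4}
del 'j' → {'m': 6, 'a': 7, 'k': 4}
info['n'] = 1 → {'m': 6, 'a': 7, 'k': 4, 'n': 1}
info['a'] = 7+1 = 8 → {'m': 6, 'a': 8, 'k': 4, 'n': 1}
info['k'] = 4+3 = 7 → {'m': 6, 'a': 8, 'k': 7, 'n': 1}
info['k'] = 8 → {'m': 6, 'a': 8, 'k': 8, 'n': 1}
info['a'] = 8+1 = 9 → {'m': 6, 'a': 9, 'k': 8, 'n': 1}

{'m': 6, 'a': 9, 'k': 8, 'n': 1}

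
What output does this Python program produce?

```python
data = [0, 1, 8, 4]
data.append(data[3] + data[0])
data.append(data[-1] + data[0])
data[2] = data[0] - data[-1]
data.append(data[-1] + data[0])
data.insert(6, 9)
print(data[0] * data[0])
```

append data[3]+data[0] = 4+0 = 4 → [0, 1, 8, 4, 4]
append data[-1]+data[0] = 4+0 = 4 → [0, 1, 8, 4, 4, 4]
data[2] = data[0]-data[-1] = 0-4 = -4 → [0, 1, -4, 4, 4, 4]
append data[-1]+data[0] = 4+0 = 4 → [0, 1, -4, 4, 4, 4, 4]
insert 9 at 6 → [0, 1, -4, 4, 4, 4, 9, 4]
data[0]*data[0] = 0*0 = 0

0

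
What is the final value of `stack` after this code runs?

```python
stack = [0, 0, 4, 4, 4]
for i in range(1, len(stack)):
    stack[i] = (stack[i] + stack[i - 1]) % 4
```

[0, 0, 0, 0, 0]

i=1: stack[1] = (0+0)%4 = 0 → [0, 0, 4, 4, 4]
i=2: stack[2] = (4+0)%4 = 0 → [0, 0, 0, 4, 4]
i=3: stack[3] = (4+0)%4 = 0 → [0, 0, 0, 0, 4]
i=4: stack[4] = (4+0)%4 = 0 → [0, 0, 0, 0, 0]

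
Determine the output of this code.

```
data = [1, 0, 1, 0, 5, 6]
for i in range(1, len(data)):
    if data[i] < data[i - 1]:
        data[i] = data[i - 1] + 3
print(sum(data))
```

i=1: 0<1, data[1] = 1+3 = 4 → [1, 4, 1, 0, 5, 6]
i=2: 1<4, data[2] = 4+3 = 7 → [1, 4, 7, 0, 5, 6]
i=3: 0<7, data[3] = 7+3 = 10 → [1, 4, 7, 10, 5, 6]
i=4: 5<10, data[4] = 10+3 = 13 → [1, 4, 7, 10, 13, 6]
i=5: 6<13, data[5] = 13+3 = 16 → [1, 4, 7, 10, 13, 16]
sum = 51

51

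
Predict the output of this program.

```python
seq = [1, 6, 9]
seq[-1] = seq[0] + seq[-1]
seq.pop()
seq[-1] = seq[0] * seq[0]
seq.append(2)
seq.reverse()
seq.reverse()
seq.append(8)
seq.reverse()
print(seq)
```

seq[-1] = seq[0]+seq[-1] = 1+9 = 10 → [1, 6, 10]
pop() removes 10 → [1, 6]
seq[-1] = seq[0]*seq[0] = 1*1 = 1 → [1, 1]
append 2 → [1, 1, 2]
reverse → [2, 1, 1]
reverse → [1, 1, 2]
append 8 → [1, 1, 2, 8]
reverse → [8, 2, 1, 1]

[8, 2, 1, 1]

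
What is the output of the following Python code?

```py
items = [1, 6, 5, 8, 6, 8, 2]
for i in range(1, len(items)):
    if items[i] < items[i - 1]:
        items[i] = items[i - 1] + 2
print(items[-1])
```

14

i=1: 6>=1, unchanged → [1, 6, 5, 8, 6, 8, 2]
i=2: 5<6, items[2] = 6+2 = 8 → [1, 6, 8, 8, 6, 8, 2]
i=3: 8>=8, unchanged → [1, 6, 8, 8, 6, 8, 2]
i=4: 6<8, items[4] = 8+2 = 10 → [1, 6, 8, 8, 10, 8, 2]
i=5: 8<10, items[5] = 10+2 = 12 → [1, 6, 8, 8, 10, 12, 2]
i=6: 2<12, items[6] = 12+2 = 14 → [1, 6, 8, 8, 10, 12, 14]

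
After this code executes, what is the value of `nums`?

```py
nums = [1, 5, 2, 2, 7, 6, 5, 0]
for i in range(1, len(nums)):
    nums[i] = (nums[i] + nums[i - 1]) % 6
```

i=1: nums[1] = (5+1)%6 = 0 → [1, 0, 2, 2, 7, 6, 5, 0]
i=2: nums[2] = (2+0)%6 = 2 → [1, 0, 2, 2, 7, 6, 5, 0]
i=3: nums[3] = (2+2)%6 = 4 → [1, 0, 2, 4, 7, 6, 5, 0]
i=4: nums[4] = (7+4)%6 = 5 → [1, 0, 2, 4, 5, 6, 5, 0]
i=5: nums[5] = (6+5)%6 = 5 → [1, 0, 2, 4, 5, 5, 5, 0]
i=6: nums[6] = (5+5)%6 = 4 → [1, 0, 2, 4, 5, 5, 4, 0]
i=7: nums[7] = (0+4)%6 = 4 → [1, 0, 2, 4, 5, 5, 4, 4]

[1, 0, 2, 4, 5, 5, 4, 4]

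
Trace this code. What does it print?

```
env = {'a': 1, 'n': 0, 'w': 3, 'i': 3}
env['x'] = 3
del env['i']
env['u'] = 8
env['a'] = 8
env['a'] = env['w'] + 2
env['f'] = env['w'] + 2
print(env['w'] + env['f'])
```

env['x'] = 3 → {'a': 1, 'n': 0, 'w': 3, 'i': 3, 'x': 3}
del 'i' → {'a': 1, 'n': 0, 'w': 3, 'x': 3}
env['u'] = 8 → {'a': 1, 'n': 0, 'w': 3, 'x': 3, 'u': 8}
env['a'] = 8 → {'a': 8, 'n': 0, 'w': 3, 'x': 3, 'u': 8}
env['a'] = env['w']+2 = 5 → {'a': 5, 'n': 0, 'w': 3, 'x': 3, 'u': 8}
env['f'] = env['w']+2 = 5 → {'a': 5, 'n': 0, 'w': 3, 'x': 3, 'u': 8, 'f': 5}
env['w']+env['f'] = 3+5 = 8

8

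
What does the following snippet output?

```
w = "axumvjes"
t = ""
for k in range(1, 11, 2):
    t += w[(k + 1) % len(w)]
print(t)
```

k=1: add w[2]='u' → 'u'
k=3: add w[4]='v' → 'uv'
k=5: add w[6]='e' → 'uve'
k=7: add w[0]='a' → 'uvea'
k=9: add w[2]='u' → 'uveau'

uveau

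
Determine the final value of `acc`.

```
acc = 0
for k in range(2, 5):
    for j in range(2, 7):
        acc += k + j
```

k=2,j=2: acc = 0+4 = 4
k=2,j=3: acc = 4+5 = 9
k=2,j=4: acc = 9+6 = 15
k=2,j=5: acc = 15+7 = 22
k=2,j=6: acc = 22+8 = 30
k=3,j=2: acc = 30+5 = 35
k=3,j=3: acc = 35+6 = 41
k=3,j=4: acc = 41+7 = 48
k=3,j=5: acc = 48+8 = 56
k=3,j=6: acc = 56+9 = 65
k=4,j=2: acc = 65+6 = 71
k=4,j=3: acc = 71+7 = 78
k=4,j=4: acc = 78+8 = 86
k=4,j=5: acc = 86+9 = 95
k=4,j=6: acc = 95+10 = 105

105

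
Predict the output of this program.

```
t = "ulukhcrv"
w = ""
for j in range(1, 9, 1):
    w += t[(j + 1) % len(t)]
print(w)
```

j=1: add t[2]='u' → 'u'
j=2: add t[3]='k' → 'uk'
j=3: add t[4]='h' → 'ukh'
j=4: add t[5]='c' → 'ukhc'
j=5: add t[6]='r' → 'ukhcr'
j=6: add t[7]='v' → 'ukhcrv'
j=7: add t[0]='u' → 'ukhcrvu'
j=8: add t[1]='l' → 'ukhcrvul'

ukhcrvul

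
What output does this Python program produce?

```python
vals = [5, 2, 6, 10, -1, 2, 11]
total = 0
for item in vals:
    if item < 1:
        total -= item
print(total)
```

1

item=5: not <1
item=2: not <1
item=6: not <1
item=10: not <1
item=-1: <1, total = 0-(-1) = 1
item=2: not <1
item=11: not <1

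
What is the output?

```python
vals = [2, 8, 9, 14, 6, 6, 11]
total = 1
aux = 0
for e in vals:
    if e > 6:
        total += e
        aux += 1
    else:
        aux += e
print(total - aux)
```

e=2: not >6; aux=2
e=8: >6, total = 1+8 = 9; aux=3
e=9: >6, total = 9+9 = 18; aux=4
e=14: >6, total = 18+14 = 32; aux=5
e=6: not >6; aux=11
e=6: not >6; aux=17
e=11: >6, total = 32+11 = 43; aux=18
total-aux = 43-18 = 25

25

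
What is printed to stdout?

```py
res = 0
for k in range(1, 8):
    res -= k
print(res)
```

k=1: res = 0-1 = -1
k=2: res = (-1)-2 = -3
k=3: res = (-3)-3 = -6
k=4: res = (-6)-4 = -10
k=5: res = (-10)-5 = -15
k=6: res = (-15)-6 = -21
k=7: res = (-21)-7 = -28

-28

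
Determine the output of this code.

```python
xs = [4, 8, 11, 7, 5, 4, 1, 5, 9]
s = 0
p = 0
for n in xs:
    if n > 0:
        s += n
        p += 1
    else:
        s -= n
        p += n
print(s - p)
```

45

n=4: >0, s = 0+4 = 4; p=1
n=8: >0, s = 4+8 = 12; p=2
n=11: >0, s = 12+11 = 23; p=3
n=7: >0, s = 23+7 = 30; p=4
n=5: >0, s = 30+5 = 35; p=5
n=4: >0, s = 35+4 = 39; p=6
n=1: >0, s = 39+1 = 40; p=7
n=5: >0, s = 40+5 = 45; p=8
n=9: >0, s = 45+9 = 54; p=9
s-p = 54-9 = 45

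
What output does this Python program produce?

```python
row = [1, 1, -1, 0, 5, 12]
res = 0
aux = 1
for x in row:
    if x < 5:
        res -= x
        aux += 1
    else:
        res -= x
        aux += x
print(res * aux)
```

x=1: <5, res = 0-1 = -1; aux=2
x=1: <5, res = (-1)-1 = -2; aux=3
x=-1: <5, res = (-2)-(-1) = -1; aux=4
x=0: <5, res = (-1)-0 = -1; aux=5
x=5: not <5, res = (-1)-5 = -6; aux=10
x=12: not <5, res = (-6)-12 = -18; aux=22
res*aux = (-18)*22 = -396

-396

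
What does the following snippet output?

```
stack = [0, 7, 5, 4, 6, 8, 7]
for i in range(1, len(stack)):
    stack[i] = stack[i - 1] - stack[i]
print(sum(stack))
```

i=1: stack[1] = 0-7 = -7 → [0, -7, 5, 4, 6, 8, 7]
i=2: stack[2] = (-7)-5 = -12 → [0, -7, -12, 4, 6, 8, 7]
i=3: stack[3] = (-12)-4 = -16 → [0, -7, -12, -16, 6, 8, 7]
i=4: stack[4] = (-16)-6 = -22 → [0, -7, -12, -16, -22, 8, 7]
i=5: stack[5] = (-22)-8 = -30 → [0, -7, -12, -16, -22, -30, 7]
i=6: stack[6] = (-30)-7 = -37 → [0, -7, -12, -16, -22, -30, -37]
sum = -124

-124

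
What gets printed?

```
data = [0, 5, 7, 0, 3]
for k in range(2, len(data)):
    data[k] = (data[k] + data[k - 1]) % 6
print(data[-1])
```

3

k=2: data[2] = (7+5)%6 = 0 → [0, 5, 0, 0, 3]
k=3: data[3] = (0+0)%6 = 0 → [0, 5, 0, 0, 3]
k=4: data[4] = (3+0)%6 = 3 → [0, 5, 0, 0, 3]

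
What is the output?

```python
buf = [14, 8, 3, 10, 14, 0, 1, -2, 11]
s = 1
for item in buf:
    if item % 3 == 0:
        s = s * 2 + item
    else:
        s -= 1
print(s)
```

item=14: not %3==0, s = 1-1 = 0
item=8: not %3==0, s = 0-1 = -1
item=3: %3==0, s = (-1)*2+3 = 1
item=10: not %3==0, s = 1-1 = 0
item=14: not %3==0, s = 0-1 = -1
item=0: %3==0, s = (-1)*2+0 = -2
item=1: not %3==0, s = (-2)-1 = -3
item=-2: not %3==0, s = (-3)-1 = -4
item=11: not %3==0, s = (-4)-1 = -5

-5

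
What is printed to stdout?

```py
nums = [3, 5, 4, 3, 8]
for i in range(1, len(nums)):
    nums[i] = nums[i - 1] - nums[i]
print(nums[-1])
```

i=1: nums[1] = 3-5 = -2 → [3, -2, 4, 3, 8]
i=2: nums[2] = (-2)-4 = -6 → [3, -2, -6, 3, 8]
i=3: nums[3] = (-6)-3 = -9 → [3, -2, -6, -9, 8]
i=4: nums[4] = (-9)-8 = -17 → [3, -2, -6, -9, -17]

-17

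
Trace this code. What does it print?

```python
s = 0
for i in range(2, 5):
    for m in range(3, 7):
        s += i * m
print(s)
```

i=2,m=3: s = 0+6 = 6
i=2,m=4: s = 6+8 = 14
i=2,m=5: s = 14+10 = 24
i=2,m=6: s = 24+12 = 36
i=3,m=3: s = 36+9 = 45
i=3,m=4: s = 45+12 = 57
i=3,m=5: s = 57+15 = 72
i=3,m=6: s = 72+18 = 90
i=4,m=3: s = 90+12 = 102
i=4,m=4: s = 102+16 = 118
i=4,m=5: s = 118+20 = 138
i=4,m=6: s = 138+24 = 162

162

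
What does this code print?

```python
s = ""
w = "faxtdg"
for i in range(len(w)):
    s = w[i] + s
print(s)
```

gdtxaf

i=0: prepend 'f' → 'f'
i=1: prepend 'a' → 'af'
i=2: prepend 'x' → 'xaf'
i=3: prepend 't' → 'txaf'
i=4: prepend 'd' → 'dtxaf'
i=5: prepend 'g' → 'gdtxaf'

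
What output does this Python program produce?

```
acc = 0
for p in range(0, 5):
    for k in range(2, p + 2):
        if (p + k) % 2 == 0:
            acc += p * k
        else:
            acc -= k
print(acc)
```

p=1,k=2: odd sum, acc = 0-2 = -2
p=2,k=2: even sum, acc = (-2)+4 = 2
p=2,k=3: odd sum, acc = 2-3 = -1
p=3,k=2: odd sum, acc = (-1)-2 = -3
p=3,k=3: even sum, acc = (-3)+9 = 6
p=3,k=4: odd sum, acc = 6-4 = 2
p=4,k=2: even sum, acc = 2+8 = 10
p=4,k=3: odd sum, acc = 10-3 = 7
p=4,k=4: even sum, acc = 7+16 = 23
p=4,k=5: odd sum, acc = 23-5 = 18

18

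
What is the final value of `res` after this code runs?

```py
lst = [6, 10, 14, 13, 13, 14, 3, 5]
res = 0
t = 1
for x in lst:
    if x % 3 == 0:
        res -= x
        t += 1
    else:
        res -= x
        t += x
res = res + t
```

-6

x=6: %3==0, res = 0-6 = -6; t=2
x=10: not %3==0, res = (-6)-10 = -16; t=12
x=14: not %3==0, res = (-16)-14 = -30; t=26
x=13: not %3==0, res = (-30)-13 = -43; t=39
x=13: not %3==0, res = (-43)-13 = -56; t=52
x=14: not %3==0, res = (-56)-14 = -70; t=66
x=3: %3==0, res = (-70)-3 = -73; t=67
x=5: not %3==0, res = (-73)-5 = -78; t=72
res+t = (-78)+72 = -6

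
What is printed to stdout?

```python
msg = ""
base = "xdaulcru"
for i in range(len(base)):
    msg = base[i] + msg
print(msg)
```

urcluadx

i=0: prepend 'x' → 'x'
i=1: prepend 'd' → 'dx'
i=2: prepend 'a' → 'adx'
i=3: prepend 'u' → 'uadx'
i=4: prepend 'l' → 'luadx'
i=5: prepend 'c' → 'cluadx'
i=6: prepend 'r' → 'rcluadx'
i=7: prepend 'u' → 'urcluadx'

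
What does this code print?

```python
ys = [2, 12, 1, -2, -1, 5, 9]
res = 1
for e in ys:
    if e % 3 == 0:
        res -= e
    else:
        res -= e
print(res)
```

-25

e=2: not %3==0, res = 1-2 = -1
e=12: %3==0, res = (-1)-12 = -13
e=1: not %3==0, res = (-13)-1 = -14
e=-2: not %3==0, res = (-14)-(-2) = -12
e=-1: not %3==0, res = (-12)-(-1) = -11
e=5: not %3==0, res = (-11)-5 = -16
e=9: %3==0, res = (-16)-9 = -25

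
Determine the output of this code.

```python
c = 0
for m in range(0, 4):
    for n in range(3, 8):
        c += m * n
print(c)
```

m=0,n=3: c = 0+0 = 0
m=0,n=4: c = 0+0 = 0
m=0,n=5: c = 0+0 = 0
m=0,n=6: c = 0+0 = 0
m=0,n=7: c = 0+0 = 0
m=1,n=3: c = 0+3 = 3
m=1,n=4: c = 3+4 = 7
m=1,n=5: c = 7+5 = 12
m=1,n=6: c = 12+6 = 18
m=1,n=7: c = 18+7 = 25
m=2,n=3: c = 25+6 = 31
m=2,n=4: c = 31+8 = 39
m=2,n=5: c = 39+10 = 49
m=2,n=6: c = 49+12 = 61
m=2,n=7: c = 61+14 = 75
m=3,n=3: c = 75+9 = 84
m=3,n=4: c = 84+12 = 96
m=3,n=5: c = 96+15 = 111
m=3,n=6: c = 111+18 = 129
m=3,n=7: c = 129+21 = 150

150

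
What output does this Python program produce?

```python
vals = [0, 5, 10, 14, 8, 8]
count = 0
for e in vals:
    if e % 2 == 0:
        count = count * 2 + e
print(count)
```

160

e=0: even, count = 0*2+0 = 0
e=5: not even
e=10: even, count = 0*2+10 = 10
e=14: even, count = 10*2+14 = 34
e=8: even, count = 34*2+8 = 76
e=8: even, count = 76*2+8 = 160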